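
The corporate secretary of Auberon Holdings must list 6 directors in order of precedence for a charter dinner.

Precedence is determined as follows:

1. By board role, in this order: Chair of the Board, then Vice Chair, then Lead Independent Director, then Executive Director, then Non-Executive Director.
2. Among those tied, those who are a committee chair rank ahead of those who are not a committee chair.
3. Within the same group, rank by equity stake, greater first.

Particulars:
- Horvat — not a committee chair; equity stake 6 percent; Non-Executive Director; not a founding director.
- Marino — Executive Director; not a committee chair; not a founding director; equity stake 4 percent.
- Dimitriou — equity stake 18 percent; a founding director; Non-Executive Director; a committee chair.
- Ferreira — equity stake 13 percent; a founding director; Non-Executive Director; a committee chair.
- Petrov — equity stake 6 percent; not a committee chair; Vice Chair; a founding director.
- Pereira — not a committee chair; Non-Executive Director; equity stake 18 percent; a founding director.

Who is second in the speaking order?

Marino

By board role: Petrov (Vice Chair); then Marino (Executive Director); then Dimitriou, Ferreira, Pereira and Horvat (Non-Executive Director).
Among Dimitriou, Ferreira, Pereira and Horvat, a committee chair before not a committee chair: Dimitriou and Ferreira (a committee chair) before Pereira and Horvat (not a committee chair).
Among Dimitriou and Ferreira, by equity stake (higher first): Dimitriou (18 percent) before Ferreira (13 percent).
Among Pereira and Horvat, by equity stake (higher first): Pereira (18 percent) before Horvat (6 percent).
Order: Petrov, Marino, Dimitriou, Ferreira, Pereira, Horvat.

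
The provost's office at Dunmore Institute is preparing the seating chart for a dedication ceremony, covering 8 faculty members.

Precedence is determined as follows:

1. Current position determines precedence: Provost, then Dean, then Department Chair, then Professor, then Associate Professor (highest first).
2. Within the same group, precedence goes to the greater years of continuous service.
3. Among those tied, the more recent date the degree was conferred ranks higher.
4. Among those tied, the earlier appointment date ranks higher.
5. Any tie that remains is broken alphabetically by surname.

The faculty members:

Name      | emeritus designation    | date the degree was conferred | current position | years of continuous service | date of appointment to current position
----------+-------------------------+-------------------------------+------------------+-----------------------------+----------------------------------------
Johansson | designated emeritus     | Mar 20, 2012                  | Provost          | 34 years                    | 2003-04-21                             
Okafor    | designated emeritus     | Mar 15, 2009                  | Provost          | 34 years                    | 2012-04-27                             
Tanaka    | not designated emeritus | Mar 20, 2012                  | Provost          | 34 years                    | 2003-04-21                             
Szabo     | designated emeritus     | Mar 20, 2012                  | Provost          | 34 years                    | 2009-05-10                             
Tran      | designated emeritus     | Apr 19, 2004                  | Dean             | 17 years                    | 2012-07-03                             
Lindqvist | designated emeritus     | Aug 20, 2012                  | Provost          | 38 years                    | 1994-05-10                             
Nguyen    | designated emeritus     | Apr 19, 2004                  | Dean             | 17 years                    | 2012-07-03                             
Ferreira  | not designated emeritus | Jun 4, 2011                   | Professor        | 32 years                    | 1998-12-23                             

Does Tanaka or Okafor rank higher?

Tanaka

By current position: Lindqvist, Johansson, Tanaka, Szabo and Okafor (Provost); then Nguyen and Tran (Dean); then Ferreira (Professor).
Among Lindqvist, Johansson, Tanaka, Szabo and Okafor, by years of continuous service (higher first): Lindqvist (38 years) before Johansson, Tanaka, Szabo and Okafor (34 years).
Among Johansson, Tanaka, Szabo and Okafor, by date the degree was conferred (later first): Johansson, Tanaka and Szabo (Mar 20, 2012) before Okafor (Mar 15, 2009).
Among Johansson, Tanaka and Szabo, by date of appointment to current position (earlier first): Johansson and Tanaka (2003-04-21) before Szabo (2009-05-10).
Among Johansson and Tanaka, alphabetically by surname: Johansson before Tanaka.
Nguyen and Tran both have years of continuous service 17 years, so the next rule applies.
Nguyen and Tran both have date the degree was conferred Apr 19, 2004, so the next rule applies.
Nguyen and Tran both have date of appointment to current position 2012-07-03, so the next rule applies.
Among Nguyen and Tran, alphabetically by surname: Nguyen before Tran.
So Tanaka takes precedence.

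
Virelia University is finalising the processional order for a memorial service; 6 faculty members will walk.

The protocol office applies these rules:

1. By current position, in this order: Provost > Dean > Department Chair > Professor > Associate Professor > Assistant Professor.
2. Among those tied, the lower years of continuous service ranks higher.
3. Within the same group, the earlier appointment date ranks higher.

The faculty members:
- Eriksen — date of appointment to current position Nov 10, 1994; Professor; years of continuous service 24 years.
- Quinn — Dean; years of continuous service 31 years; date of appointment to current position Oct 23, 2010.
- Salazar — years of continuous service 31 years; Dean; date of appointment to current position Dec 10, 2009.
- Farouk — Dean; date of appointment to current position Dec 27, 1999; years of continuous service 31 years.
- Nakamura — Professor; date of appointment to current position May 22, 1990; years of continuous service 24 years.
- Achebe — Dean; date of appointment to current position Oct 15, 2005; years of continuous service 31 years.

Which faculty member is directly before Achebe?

Farouk

By current position: Farouk, Achebe, Salazar and Quinn (Dean); then Nakamura and Eriksen (Professor).
Farouk, Achebe, Salazar and Quinn all have years of continuous service 31 years, so the next rule applies.
Among Farouk, Achebe, Salazar and Quinn, by date of appointment to current position (earlier first): Farouk (Dec 27, 1999) before Achebe (Oct 15, 2005) before Salazar (Dec 10, 2009) before Quinn (Oct 23, 2010).
Nakamura and Eriksen both have years of continuous service 24 years, so the next rule applies.
Among Nakamura and Eriksen, by date of appointment to current position (earlier first): Nakamura (May 22, 1990) before Eriksen (Nov 10, 1994).
Order: Farouk, Achebe, Salazar, Quinn, Nakamura, Eriksen.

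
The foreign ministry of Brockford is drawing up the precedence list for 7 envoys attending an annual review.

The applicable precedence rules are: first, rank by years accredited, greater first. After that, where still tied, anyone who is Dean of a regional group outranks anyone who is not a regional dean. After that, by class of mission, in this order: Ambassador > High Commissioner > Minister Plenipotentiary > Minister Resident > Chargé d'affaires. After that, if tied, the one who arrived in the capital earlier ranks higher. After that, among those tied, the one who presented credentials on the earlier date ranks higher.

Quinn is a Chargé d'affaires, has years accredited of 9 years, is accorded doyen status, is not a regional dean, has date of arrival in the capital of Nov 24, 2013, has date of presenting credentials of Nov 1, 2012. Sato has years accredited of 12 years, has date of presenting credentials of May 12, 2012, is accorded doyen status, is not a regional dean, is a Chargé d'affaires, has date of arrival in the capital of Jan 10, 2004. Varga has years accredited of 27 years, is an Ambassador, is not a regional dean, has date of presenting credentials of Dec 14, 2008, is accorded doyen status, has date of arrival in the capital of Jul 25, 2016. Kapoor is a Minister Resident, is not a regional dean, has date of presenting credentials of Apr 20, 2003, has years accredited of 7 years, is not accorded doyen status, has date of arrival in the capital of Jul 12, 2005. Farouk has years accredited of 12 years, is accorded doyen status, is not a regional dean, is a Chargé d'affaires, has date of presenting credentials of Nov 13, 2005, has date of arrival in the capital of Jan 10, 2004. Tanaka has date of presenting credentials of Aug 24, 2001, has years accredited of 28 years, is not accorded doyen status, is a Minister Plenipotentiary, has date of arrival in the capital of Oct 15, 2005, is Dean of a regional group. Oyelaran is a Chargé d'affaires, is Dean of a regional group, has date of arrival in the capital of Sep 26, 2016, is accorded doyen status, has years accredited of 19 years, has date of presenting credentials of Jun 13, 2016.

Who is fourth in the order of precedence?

Farouk

By years accredited (higher first): Tanaka (28 years); then Varga (27 years); then Oyelaran (19 years); then Farouk and Sato (both 12 years); then Quinn (9 years); then Kapoor (7 years).
Farouk and Sato are each not a regional dean, so the next rule applies.
Farouk and Sato are each Chargé d'affaires, so the next rule applies.
Farouk and Sato both have date of arrival in the capital Jan 10, 2004, so the next rule applies.
Among Farouk and Sato, by date of presenting credentials (earlier first): Farouk (Nov 13, 2005) before Sato (May 12, 2012).
Order: Tanaka, Varga, Oyelaran, Farouk, Sato, Quinn, Kapoor.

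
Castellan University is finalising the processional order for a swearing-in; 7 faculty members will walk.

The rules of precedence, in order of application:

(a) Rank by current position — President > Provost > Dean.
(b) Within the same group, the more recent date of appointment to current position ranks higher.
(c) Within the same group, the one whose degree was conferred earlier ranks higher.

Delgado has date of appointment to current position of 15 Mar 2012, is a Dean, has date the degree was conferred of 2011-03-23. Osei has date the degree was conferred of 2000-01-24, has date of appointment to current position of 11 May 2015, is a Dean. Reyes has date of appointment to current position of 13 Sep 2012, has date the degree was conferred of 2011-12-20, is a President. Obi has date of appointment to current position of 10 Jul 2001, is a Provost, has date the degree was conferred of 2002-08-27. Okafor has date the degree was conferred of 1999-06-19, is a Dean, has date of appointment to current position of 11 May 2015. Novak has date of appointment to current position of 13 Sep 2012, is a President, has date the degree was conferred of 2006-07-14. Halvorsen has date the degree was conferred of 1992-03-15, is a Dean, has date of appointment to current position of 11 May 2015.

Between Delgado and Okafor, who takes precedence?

Okafor

By current position: Novak and Reyes (President); then Obi (Provost); then Halvorsen, Okafor, Osei and Delgado (Dean).
Novak and Reyes both have date of appointment to current position 13 Sep 2012, so the next rule applies.
Among Novak and Reyes, by date the degree was conferred (earlier first): Novak (2006-07-14) before Reyes (2011-12-20).
Among Halvorsen, Okafor, Osei and Delgado, by date of appointment to current position (later first): Halvorsen, Okafor and Osei (11 May 2015) before Delgado (15 Mar 2012).
Among Halvorsen, Okafor and Osei, by date the degree was conferred (earlier first): Halvorsen (1992-03-15) before Okafor (1999-06-19) before Osei (2000-01-24).
So Okafor takes precedence.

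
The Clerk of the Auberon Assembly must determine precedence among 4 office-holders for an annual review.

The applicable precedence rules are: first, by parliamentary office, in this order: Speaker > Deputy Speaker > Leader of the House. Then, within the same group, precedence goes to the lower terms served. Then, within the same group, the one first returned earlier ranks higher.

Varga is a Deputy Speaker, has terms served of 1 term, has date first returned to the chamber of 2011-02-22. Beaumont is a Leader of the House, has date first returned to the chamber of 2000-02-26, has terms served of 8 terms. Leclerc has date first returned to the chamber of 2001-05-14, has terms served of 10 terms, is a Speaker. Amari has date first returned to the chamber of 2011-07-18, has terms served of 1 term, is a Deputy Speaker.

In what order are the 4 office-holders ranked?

By parliamentary office: Leclerc (Speaker); then Varga and Amari (Deputy Speaker); then Beaumont (Leader of the House).
Varga and Amari both have terms served 1 term, so the next rule applies.
Among Varga and Amari, by date first returned to the chamber (earlier first): Varga (2011-02-22) before Amari (2011-07-18).
Full order: Leclerc, Varga, Amari, Beaumont.

Leclerc, Varga, Amari, Beaumont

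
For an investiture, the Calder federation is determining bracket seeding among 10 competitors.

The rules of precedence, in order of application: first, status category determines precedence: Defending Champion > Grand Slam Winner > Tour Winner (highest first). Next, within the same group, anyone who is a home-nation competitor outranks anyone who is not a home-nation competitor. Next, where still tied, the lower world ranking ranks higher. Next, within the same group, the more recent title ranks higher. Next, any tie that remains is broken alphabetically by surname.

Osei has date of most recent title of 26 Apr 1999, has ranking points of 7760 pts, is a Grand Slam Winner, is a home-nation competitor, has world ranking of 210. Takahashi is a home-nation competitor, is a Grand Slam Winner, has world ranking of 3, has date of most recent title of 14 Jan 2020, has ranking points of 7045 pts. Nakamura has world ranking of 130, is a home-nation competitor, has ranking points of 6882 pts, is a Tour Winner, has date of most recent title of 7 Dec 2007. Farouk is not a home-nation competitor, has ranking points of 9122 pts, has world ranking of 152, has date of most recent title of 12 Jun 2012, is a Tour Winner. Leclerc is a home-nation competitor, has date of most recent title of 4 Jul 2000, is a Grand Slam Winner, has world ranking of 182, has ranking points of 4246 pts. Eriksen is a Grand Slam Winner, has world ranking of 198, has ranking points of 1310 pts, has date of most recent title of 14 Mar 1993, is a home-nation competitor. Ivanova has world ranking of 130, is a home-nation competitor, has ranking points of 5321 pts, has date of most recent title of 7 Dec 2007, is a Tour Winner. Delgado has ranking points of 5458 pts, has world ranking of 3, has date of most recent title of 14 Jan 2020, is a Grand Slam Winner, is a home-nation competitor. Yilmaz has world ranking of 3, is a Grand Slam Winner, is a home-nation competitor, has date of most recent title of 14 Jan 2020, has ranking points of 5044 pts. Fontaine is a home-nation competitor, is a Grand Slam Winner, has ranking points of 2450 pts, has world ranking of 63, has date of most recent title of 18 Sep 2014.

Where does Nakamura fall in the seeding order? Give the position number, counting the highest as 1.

9

By status category: Delgado, Takahashi, Yilmaz, Fontaine, Leclerc, Eriksen and Osei (Grand Slam Winner); then Ivanova, Nakamura and Farouk (Tour Winner).
Delgado, Takahashi, Yilmaz, Fontaine, Leclerc, Eriksen and Osei are each a home-nation competitor, so the next rule applies.
Among Delgado, Takahashi, Yilmaz, Fontaine, Leclerc, Eriksen and Osei, by world ranking (lower first): Delgado, Takahashi and Yilmaz (3) before Fontaine (63) before Leclerc (182) before Eriksen (198) before Osei (210).
Delgado, Takahashi and Yilmaz all have date of most recent title 14 Jan 2020, so the next rule applies.
Among Delgado, Takahashi and Yilmaz, alphabetically by surname: Delgado before Takahashi before Yilmaz.
Among Ivanova, Nakamura and Farouk, a home-nation competitor before not a home-nation competitor: Ivanova and Nakamura (a home-nation competitor) before Farouk (not a home-nation competitor).
Ivanova and Nakamura both have world ranking 130, so the next rule applies.
Ivanova and Nakamura both have date of most recent title 7 Dec 2007, so the next rule applies.
Among Ivanova and Nakamura, alphabetically by surname: Ivanova before Nakamura.
Order: Delgado, Takahashi, Yilmaz, Fontaine, Leclerc, Eriksen, Osei, Ivanova, Nakamura, Farouk. So position 9.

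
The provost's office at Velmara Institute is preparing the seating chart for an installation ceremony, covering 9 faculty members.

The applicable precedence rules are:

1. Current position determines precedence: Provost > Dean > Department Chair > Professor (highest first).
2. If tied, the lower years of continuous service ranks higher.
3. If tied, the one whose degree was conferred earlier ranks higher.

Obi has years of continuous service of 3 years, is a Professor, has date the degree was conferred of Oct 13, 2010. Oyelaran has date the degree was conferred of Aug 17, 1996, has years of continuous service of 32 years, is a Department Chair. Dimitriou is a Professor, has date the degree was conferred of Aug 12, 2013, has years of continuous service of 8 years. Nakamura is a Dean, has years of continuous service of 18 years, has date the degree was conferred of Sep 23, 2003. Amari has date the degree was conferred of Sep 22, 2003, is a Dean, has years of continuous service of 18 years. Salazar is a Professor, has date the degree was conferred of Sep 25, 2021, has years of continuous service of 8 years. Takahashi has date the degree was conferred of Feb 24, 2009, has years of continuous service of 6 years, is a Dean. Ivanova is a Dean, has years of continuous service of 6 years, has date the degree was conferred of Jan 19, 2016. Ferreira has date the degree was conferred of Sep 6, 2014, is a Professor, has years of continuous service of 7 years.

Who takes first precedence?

Takahashi

By current position: Takahashi, Ivanova, Amari and Nakamura (Dean); then Oyelaran (Department Chair); then Obi, Ferreira, Dimitriou and Salazar (Professor).
Among Takahashi, Ivanova, Amari and Nakamura, by years of continuous service (lower first): Takahashi and Ivanova (6 years) before Amari and Nakamura (18 years).
Among Takahashi and Ivanova, by date the degree was conferred (earlier first): Takahashi (Feb 24, 2009) before Ivanova (Jan 19, 2016).
Among Amari and Nakamura, by date the degree was conferred (earlier first): Amari (Sep 22, 2003) before Nakamura (Sep 23, 2003).
Among Obi, Ferreira, Dimitriou and Salazar, by years of continuous service (lower first): Obi (3 years) before Ferreira (7 years) before Dimitriou and Salazar (8 years).
Among Dimitriou and Salazar, by date the degree was conferred (earlier first): Dimitriou (Aug 12, 2013) before Salazar (Sep 25, 2021).
Order: Takahashi, Ivanova, Amari, Nakamura, Oyelaran, Obi, Ferreira, Dimitriou, Salazar.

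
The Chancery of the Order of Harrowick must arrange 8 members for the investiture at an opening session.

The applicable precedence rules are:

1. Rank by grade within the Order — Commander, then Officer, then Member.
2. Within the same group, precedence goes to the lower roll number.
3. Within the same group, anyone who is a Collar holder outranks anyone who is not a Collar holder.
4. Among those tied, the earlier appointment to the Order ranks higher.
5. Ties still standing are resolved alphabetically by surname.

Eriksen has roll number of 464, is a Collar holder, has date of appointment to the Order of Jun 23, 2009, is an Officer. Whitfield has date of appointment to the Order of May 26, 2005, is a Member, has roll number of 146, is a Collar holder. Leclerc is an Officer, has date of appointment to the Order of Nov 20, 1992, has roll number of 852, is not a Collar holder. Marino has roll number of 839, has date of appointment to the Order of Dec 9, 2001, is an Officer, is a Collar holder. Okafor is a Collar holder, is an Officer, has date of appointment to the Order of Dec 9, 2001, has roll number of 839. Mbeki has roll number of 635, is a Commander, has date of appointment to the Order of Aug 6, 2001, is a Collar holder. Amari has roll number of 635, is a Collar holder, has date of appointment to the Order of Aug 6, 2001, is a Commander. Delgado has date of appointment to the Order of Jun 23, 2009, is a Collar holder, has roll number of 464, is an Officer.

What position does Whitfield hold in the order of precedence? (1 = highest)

By grade within the Order: Amari and Mbeki (Commander); then Delgado, Eriksen, Marino, Okafor and Leclerc (Officer); then Whitfield (Member).
Amari and Mbeki both have roll number 635, so the next rule applies.
Amari and Mbeki are each a Collar holder, so the next rule applies.
Amari and Mbeki both have date of appointment to the Order Aug 6, 2001, so the next rule applies.
Among Amari and Mbeki, alphabetically by surname: Amari before Mbeki.
Among Delgado, Eriksen, Marino, Okafor and Leclerc, by roll number (lower first): Delgado and Eriksen (464) before Marino and Okafor (839) before Leclerc (852).
Delgado and Eriksen are each a Collar holder, so the next rule applies.
Delgado and Eriksen both have date of appointment to the Order Jun 23, 2009, so the next rule applies.
Among Delgado and Eriksen, alphabetically by surname: Delgado before Eriksen.
Marino and Okafor are each a Collar holder, so the next rule applies.
Marino and Okafor both have date of appointment to the Order Dec 9, 2001, so the next rule applies.
Among Marino and Okafor, alphabetically by surname: Marino before Okafor.
Order: Amari, Mbeki, Delgado, Eriksen, Marino, Okafor, Leclerc, Whitfield. So position 8.

8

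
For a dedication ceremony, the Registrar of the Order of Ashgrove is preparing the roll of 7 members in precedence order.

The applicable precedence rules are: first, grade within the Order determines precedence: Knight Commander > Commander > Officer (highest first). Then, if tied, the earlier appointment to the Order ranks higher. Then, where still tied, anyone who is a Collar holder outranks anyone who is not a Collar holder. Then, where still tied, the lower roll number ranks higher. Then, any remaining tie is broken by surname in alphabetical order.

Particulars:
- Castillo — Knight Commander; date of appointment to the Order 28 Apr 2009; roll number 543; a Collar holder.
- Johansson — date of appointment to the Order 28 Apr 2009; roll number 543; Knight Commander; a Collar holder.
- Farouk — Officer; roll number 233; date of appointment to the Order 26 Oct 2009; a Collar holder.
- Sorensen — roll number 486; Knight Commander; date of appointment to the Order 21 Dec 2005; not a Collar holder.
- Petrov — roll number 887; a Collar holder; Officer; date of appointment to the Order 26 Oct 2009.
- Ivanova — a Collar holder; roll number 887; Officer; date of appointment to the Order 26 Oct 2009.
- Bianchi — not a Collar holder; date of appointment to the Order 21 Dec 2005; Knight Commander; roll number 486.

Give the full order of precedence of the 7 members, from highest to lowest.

By grade within the Order: Bianchi, Sorensen, Castillo and Johansson (Knight Commander); then Farouk, Ivanova and Petrov (Officer).
Among Bianchi, Sorensen, Castillo and Johansson, by date of appointment to the Order (earlier first): Bianchi and Sorensen (21 Dec 2005) before Castillo and Johansson (28 Apr 2009).
Bianchi and Sorensen are each not a Collar holder, so the next rule applies.
Bianchi and Sorensen both have roll number 486, so the next rule applies.
Among Bianchi and Sorensen, alphabetically by surname: Bianchi before Sorensen.
Castillo and Johansson are each a Collar holder, so the next rule applies.
Castillo and Johansson both have roll number 543, so the next rule applies.
Among Castillo and Johansson, alphabetically by surname: Castillo before Johansson.
Farouk, Ivanova and Petrov all have date of appointment to the Order 26 Oct 2009, so the next rule applies.
Farouk, Ivanova and Petrov are each a Collar holder, so the next rule applies.
Among Farouk, Ivanova and Petrov, by roll number (lower first): Farouk (233) before Ivanova and Petrov (887).
Among Ivanova and Petrov, alphabetically by surname: Ivanova before Petrov.
Full order: Bianchi, Sorensen, Castillo, Johansson, Farouk, Ivanova, Petrov.

Bianchi, Sorensen, Castillo, Johansson, Farouk, Ivanova, Petrov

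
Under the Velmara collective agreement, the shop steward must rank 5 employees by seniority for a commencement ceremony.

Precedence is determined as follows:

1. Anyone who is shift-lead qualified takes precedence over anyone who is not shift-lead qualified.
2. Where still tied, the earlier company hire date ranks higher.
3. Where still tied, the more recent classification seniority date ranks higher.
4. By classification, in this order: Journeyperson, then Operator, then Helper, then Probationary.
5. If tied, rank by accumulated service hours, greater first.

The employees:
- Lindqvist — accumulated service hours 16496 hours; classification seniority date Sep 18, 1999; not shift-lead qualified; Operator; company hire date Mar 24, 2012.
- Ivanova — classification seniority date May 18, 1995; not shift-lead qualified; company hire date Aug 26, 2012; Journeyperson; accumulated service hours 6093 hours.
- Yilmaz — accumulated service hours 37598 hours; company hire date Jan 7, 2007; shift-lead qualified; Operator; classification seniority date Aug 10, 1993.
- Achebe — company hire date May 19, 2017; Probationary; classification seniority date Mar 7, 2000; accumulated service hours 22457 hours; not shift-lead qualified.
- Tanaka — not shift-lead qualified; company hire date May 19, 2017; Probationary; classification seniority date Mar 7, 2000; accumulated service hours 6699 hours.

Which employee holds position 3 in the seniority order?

By the first rule: Yilmaz (shift-lead qualified); then Lindqvist, Ivanova, Achebe and Tanaka (each not shift-lead qualified).
Among Lindqvist, Ivanova, Achebe and Tanaka, by company hire date (earlier first): Lindqvist (Mar 24, 2012) before Ivanova (Aug 26, 2012) before Achebe and Tanaka (May 19, 2017).
Achebe and Tanaka both have classification seniority date Mar 7, 2000, so the next rule applies.
Achebe and Tanaka are each Probationary, so the next rule applies.
Among Achebe and Tanaka, by accumulated service hours (higher first): Achebe (22457 hours) before Tanaka (6699 hours).
Order: Yilmaz, Lindqvist, Ivanova, Achebe, Tanaka.

Ivanova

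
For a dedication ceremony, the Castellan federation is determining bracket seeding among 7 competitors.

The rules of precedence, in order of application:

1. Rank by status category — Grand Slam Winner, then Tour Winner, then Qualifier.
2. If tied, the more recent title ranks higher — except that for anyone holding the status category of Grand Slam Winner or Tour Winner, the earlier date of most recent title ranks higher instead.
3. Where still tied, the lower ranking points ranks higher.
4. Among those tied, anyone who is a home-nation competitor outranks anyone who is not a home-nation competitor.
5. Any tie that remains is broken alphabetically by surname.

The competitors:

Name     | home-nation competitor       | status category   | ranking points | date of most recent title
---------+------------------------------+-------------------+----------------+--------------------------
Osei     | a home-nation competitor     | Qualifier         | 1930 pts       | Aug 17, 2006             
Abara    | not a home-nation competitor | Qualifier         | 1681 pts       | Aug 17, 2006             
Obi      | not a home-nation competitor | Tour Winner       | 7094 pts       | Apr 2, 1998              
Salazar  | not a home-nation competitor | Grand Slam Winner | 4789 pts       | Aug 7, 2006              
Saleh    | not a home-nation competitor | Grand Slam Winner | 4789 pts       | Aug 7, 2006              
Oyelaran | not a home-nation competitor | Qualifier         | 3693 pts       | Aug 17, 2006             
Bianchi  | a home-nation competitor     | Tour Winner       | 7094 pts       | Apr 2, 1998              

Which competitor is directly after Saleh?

Bianchi

By status category: Salazar and Saleh (Grand Slam Winner); then Bianchi and Obi (Tour Winner); then Abara, Osei and Oyelaran (Qualifier).
Salazar and Saleh both have date of most recent title Aug 7, 2006, so the next rule applies.
Salazar and Saleh both have ranking points 4789 pts, so the next rule applies.
Salazar and Saleh are each not a home-nation competitor, so the next rule applies.
Among Salazar and Saleh, alphabetically by surname: Salazar before Saleh.
Bianchi and Obi both have date of most recent title Apr 2, 1998, so the next rule applies.
Bianchi and Obi both have ranking points 7094 pts, so the next rule applies.
Among Bianchi and Obi, a home-nation competitor before not a home-nation competitor: Bianchi (a home-nation competitor) before Obi (not a home-nation competitor).
Abara, Osei and Oyelaran all have date of most recent title Aug 17, 2006, so the next rule applies.
Among Abara, Osei and Oyelaran, by ranking points (lower first): Abara (1681 pts) before Osei (1930 pts) before Oyelaran (3693 pts).
Order: Salazar, Saleh, Bianchi, Obi, Abara, Osei, Oyelaran.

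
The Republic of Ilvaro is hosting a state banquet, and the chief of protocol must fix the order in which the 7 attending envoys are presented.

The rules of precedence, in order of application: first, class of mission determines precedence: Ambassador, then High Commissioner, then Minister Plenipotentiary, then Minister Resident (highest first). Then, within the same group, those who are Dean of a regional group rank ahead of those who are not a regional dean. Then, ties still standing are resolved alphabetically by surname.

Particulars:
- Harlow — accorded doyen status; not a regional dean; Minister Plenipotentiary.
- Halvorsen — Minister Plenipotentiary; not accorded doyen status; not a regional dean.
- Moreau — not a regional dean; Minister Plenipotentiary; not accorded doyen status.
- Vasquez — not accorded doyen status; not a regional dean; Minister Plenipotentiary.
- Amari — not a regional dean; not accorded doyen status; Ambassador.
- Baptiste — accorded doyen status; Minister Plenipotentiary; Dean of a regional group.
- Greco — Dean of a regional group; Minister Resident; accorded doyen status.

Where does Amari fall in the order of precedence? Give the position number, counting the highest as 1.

By class of mission: Amari (Ambassador); then Baptiste, Halvorsen, Harlow, Moreau and Vasquez (Minister Plenipotentiary); then Greco (Minister Resident).
Among Baptiste, Halvorsen, Harlow, Moreau and Vasquez, Dean of a regional group before not a regional dean: Baptiste (Dean of a regional group) before Halvorsen, Harlow, Moreau and Vasquez (not a regional dean).
Among Halvorsen, Harlow, Moreau and Vasquez, alphabetically by surname: Halvorsen before Harlow before Moreau before Vasquez.
Order: Amari, Baptiste, Halvorsen, Harlow, Moreau, Vasquez, Greco. So position 1.

1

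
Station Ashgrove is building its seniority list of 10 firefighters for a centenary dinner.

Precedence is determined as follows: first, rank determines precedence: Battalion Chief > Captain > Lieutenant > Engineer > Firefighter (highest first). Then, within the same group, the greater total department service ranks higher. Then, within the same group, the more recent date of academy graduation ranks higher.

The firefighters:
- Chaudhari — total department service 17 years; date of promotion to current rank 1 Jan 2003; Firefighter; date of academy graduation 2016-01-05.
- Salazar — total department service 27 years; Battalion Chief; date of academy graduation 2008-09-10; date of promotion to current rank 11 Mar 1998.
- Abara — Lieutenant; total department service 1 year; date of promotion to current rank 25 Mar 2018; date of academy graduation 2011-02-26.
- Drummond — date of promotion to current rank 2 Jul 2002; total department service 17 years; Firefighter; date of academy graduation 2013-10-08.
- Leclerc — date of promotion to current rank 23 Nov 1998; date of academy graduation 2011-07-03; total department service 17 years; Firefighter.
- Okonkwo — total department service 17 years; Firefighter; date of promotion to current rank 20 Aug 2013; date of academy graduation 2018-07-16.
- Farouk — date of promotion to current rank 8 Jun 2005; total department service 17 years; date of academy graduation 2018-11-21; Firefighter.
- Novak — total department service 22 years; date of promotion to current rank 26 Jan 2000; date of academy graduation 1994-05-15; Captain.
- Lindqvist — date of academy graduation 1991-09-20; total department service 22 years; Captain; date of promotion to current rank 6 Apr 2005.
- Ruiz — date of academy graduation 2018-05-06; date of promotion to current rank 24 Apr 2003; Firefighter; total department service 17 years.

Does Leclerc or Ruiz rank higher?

By rank: Salazar (Battalion Chief); then Novak and Lindqvist (Captain); then Abara (Lieutenant); then Farouk, Okonkwo, Ruiz, Chaudhari, Drummond and Leclerc (Firefighter).
Novak and Lindqvist both have total department service 22 years, so the next rule applies.
Among Novak and Lindqvist, by date of academy graduation (later first): Novak (1994-05-15) before Lindqvist (1991-09-20).
Farouk, Okonkwo, Ruiz, Chaudhari, Drummond and Leclerc all have total department service 17 years, so the next rule applies.
Among Farouk, Okonkwo, Ruiz, Chaudhari, Drummond and Leclerc, by date of academy graduation (later first): Farouk (2018-11-21) before Okonkwo (2018-07-16) before Ruiz (2018-05-06) before Chaudhari (2016-01-05) before Drummond (2013-10-08) before Leclerc (2011-07-03).
So Ruiz takes precedence.

Ruiz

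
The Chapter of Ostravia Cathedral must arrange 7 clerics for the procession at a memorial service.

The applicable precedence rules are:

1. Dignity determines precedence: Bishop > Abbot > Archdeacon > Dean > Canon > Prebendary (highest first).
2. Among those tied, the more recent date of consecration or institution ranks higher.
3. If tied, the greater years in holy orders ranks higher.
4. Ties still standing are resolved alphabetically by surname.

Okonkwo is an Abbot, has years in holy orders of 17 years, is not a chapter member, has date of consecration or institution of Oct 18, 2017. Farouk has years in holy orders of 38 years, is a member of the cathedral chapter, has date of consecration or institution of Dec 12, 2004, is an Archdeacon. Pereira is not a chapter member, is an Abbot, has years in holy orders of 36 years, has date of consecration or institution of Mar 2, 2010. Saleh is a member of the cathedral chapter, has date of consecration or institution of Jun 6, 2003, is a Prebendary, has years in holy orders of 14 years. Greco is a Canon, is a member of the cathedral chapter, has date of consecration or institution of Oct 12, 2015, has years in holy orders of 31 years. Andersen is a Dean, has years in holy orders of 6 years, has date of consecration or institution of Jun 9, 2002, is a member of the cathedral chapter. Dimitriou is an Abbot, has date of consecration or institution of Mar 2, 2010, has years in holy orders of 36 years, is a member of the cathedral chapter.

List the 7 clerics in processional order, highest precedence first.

By dignity: Okonkwo, Dimitriou and Pereira (Abbot); then Farouk (Archdeacon); then Andersen (Dean); then Greco (Canon); then Saleh (Prebendary).
Among Okonkwo, Dimitriou and Pereira, by date of consecration or institution (later first): Okonkwo (Oct 18, 2017) before Dimitriou and Pereira (Mar 2, 2010).
Dimitriou and Pereira both have years in holy orders 36 years, so the next rule applies.
Among Dimitriou and Pereira, alphabetically by surname: Dimitriou before Pereira.
Full order: Okonkwo, Dimitriou, Pereira, Farouk, Andersen, Greco, Saleh.

Okonkwo, Dimitriou, Pereira, Farouk, Andersen, Greco, Saleh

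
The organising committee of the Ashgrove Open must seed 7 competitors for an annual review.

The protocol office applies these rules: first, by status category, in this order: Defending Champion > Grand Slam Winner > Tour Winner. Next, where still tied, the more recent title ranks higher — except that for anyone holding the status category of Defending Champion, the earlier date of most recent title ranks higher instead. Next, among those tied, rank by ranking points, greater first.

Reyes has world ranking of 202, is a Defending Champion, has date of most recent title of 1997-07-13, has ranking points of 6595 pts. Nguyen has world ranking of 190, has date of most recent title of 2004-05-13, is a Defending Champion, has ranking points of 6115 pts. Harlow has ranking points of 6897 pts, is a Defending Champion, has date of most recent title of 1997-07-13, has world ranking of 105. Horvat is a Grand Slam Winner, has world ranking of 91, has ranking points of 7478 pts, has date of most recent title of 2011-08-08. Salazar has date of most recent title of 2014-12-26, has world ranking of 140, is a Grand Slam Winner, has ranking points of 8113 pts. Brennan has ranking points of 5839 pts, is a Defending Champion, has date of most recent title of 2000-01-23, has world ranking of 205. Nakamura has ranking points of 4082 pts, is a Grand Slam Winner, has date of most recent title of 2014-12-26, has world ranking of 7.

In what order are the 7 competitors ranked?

By status category: Harlow, Reyes, Brennan and Nguyen (Defending Champion); then Salazar, Nakamura and Horvat (Grand Slam Winner).
Among Harlow, Reyes, Brennan and Nguyen, by date of most recent title (earlier first) (reversed rule for this group): Harlow and Reyes (1997-07-13) before Brennan (2000-01-23) before Nguyen (2004-05-13).
Among Harlow and Reyes, by ranking points (higher first): Harlow (6897 pts) before Reyes (6595 pts).
Among Salazar, Nakamura and Horvat, by date of most recent title (later first): Salazar and Nakamura (2014-12-26) before Horvat (2011-08-08).
Among Salazar and Nakamura, by ranking points (higher first): Salazar (8113 pts) before Nakamura (4082 pts).
Full order: Harlow, Reyes, Brennan, Nguyen, Salazar, Nakamura, Horvat.

Harlow, Reyes, Brennan, Nguyen, Salazar, Nakamura, Horvat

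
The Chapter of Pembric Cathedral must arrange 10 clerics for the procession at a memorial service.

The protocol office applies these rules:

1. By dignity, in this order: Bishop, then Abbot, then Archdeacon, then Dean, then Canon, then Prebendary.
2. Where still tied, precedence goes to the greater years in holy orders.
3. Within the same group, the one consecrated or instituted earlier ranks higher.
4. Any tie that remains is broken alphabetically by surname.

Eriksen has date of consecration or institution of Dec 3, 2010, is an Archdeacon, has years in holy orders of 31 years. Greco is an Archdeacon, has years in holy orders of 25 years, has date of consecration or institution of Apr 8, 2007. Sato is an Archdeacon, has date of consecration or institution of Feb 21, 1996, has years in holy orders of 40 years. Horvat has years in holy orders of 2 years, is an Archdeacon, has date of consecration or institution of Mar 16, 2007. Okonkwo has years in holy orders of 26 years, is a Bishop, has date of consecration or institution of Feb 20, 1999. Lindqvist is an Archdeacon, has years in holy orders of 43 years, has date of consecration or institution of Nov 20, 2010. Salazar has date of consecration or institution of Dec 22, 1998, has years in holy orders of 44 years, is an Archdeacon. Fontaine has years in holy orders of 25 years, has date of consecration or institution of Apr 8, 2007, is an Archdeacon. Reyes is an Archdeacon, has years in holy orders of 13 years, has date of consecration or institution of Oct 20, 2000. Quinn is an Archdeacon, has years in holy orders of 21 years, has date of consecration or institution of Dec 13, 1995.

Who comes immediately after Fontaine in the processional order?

By dignity: Okonkwo (Bishop); then Salazar, Lindqvist, Sato, Eriksen, Fontaine, Greco, Quinn, Reyes and Horvat (Archdeacon).
Among Salazar, Lindqvist, Sato, Eriksen, Fontaine, Greco, Quinn, Reyes and Horvat, by years in holy orders (higher first): Salazar (44 years) before Lindqvist (43 years) before Sato (40 years) before Eriksen (31 years) before Fontaine and Greco (25 years) before Quinn (21 years) before Reyes (13 years) before Horvat (2 years).
Fontaine and Greco both have date of consecration or institution Apr 8, 2007, so the next rule applies.
Among Fontaine and Greco, alphabetically by surname: Fontaine before Greco.
Order: Okonkwo, Salazar, Lindqvist, Sato, Eriksen, Fontaine, Greco, Quinn, Reyes, Horvat.

Greco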